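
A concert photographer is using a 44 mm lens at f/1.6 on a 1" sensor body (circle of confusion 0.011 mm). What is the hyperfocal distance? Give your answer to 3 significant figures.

110 m

Hyperfocal distance H = f²/(N·c) + f = 44²/(1.6 × 0.011) + 44 = 1936/0.0176 + 44 ≈ 110044.0 mm ≈ 110 m.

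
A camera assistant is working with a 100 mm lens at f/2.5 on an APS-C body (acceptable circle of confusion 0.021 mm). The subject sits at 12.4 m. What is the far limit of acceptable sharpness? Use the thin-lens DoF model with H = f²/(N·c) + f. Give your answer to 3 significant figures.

Hyperfocal distance H = f²/(N·c) + f = 100²/(2.5 × 0.021) + 100 = 10000/0.0525 + 100 ≈ 190576.2 mm ≈ 190.6 m.
Far limit Df = s·(H − f)/(H − s) = 12400 × (190576.2 − 100) / (190576.2 − 12400) = 12400 × 190476.2 / 178176.2 ≈ 13256 mm ≈ 13.3 m.

13.3 m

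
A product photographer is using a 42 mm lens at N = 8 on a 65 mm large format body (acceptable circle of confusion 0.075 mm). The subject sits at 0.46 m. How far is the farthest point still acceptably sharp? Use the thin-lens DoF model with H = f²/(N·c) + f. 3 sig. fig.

Hyperfocal distance H = f²/(N·c) + f = 42²/(8 × 0.075) + 42 = 1764/0.6 + 42 ≈ 2982.0 mm ≈ 2.982 m.
Far limit Df = s·(H − f)/(H − s) = 460 × (2982.0 − 42) / (2982.0 − 460) = 460 × 2940.0 / 2522.0 ≈ 536.24 mm ≈ 0.536 m.

0.536 m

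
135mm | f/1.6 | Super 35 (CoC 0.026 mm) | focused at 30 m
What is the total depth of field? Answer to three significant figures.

Hyperfocal distance H = f²/(N·c) + f = 135²/(1.6 × 0.026) + 135 = 18225/0.0416 + 135 ≈ 438236.0 mm ≈ 438.2 m.
Near limit Dn = s·(H − f)/(H + s − 2f) = 30000 × (438236.0 − 135) / (438236.0 + 30000 − 2 × 135) = 30000 × 438101.0 / 467966.0 ≈ 28085.4 mm.
Far limit Df = s·(H − f)/(H − s) = 30000 × (438236.0 − 135) / (438236.0 − 30000) = 30000 × 438101.0 / 408236.0 ≈ 32194.7 mm.
Depth of field = Df − Dn = 32194.7 − 28085.4 ≈ 4109.3 mm ≈ 4.11 m.

4.11 m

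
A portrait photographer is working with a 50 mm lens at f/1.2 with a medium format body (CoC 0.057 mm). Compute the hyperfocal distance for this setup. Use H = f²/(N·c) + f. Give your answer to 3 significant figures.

Hyperfocal distance H = f²/(N·c) + f = 50²/(1.2 × 0.057) + 50 = 2500/0.0684 + 50 ≈ 36599.7 mm ≈ 36.6 m.

36.6 m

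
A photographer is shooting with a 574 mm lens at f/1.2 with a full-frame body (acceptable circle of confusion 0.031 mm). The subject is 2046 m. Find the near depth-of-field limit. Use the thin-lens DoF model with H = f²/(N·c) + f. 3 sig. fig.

1660 m

Hyperfocal distance H = f²/(N·c) + f = 574²/(1.2 × 0.031) + 574 = 329476/0.0372 + 574 ≈ 8857455.7 mm ≈ 8857 m.
Near limit Dn = s·(H − f)/(H + s − 2f) = 2046000 × (8857455.7 − 574) / (8857455.7 + 2046000 − 2 × 574) = 2046000 × 8856881.7 / 10902307.7 ≈ 1662142 mm ≈ 1660 m.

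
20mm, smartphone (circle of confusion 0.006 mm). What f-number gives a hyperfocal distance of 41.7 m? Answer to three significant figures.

Rearrange H = f²/(N·c) + f for N: N = f² / ((H − f)·c).
N = 20² / ((41700 − 20) × 0.006) = 400 / 250.1 ≈ 1.60.

f/1.60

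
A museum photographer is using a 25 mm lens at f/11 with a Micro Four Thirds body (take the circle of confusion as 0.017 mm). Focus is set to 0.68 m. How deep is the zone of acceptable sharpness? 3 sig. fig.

Hyperfocal distance H = f²/(N·c) + f = 25²/(11 × 0.017) + 25 = 625/0.187 + 25 ≈ 3367.2 mm ≈ 3.367 m.
Near limit Dn = s·(H − f)/(H + s − 2f) = 680 × (3367.2 − 25) / (3367.2 + 680 − 2 × 25) = 680 × 3342.2 / 3997.2 ≈ 568.57 mm.
Far limit Df = s·(H − f)/(H − s) = 680 × (3367.2 − 25) / (3367.2 − 680) = 680 × 3342.2 / 2687.2 ≈ 845.75 mm.
Depth of field = Df − Dn = 845.75 − 568.57 ≈ 277.18 mm.

277 mm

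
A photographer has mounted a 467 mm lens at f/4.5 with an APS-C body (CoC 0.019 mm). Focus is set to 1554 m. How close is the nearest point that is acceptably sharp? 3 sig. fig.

966 m

Hyperfocal distance H = f²/(N·c) + f = 467²/(4.5 × 0.019) + 467 = 218089/0.0855 + 467 ≈ 2551215.5 mm ≈ 2551 m.
Near limit Dn = s·(H − f)/(H + s − 2f) = 1554000 × (2551215.5 − 467) / (2551215.5 + 1554000 − 2 × 467) = 1554000 × 2550748.5 / 4104281.5 ≈ 965787 mm ≈ 966 m.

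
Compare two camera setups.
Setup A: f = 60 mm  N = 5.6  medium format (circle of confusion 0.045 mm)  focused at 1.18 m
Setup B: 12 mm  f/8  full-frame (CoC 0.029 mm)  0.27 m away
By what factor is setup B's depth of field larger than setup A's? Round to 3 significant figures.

Setup A: H = 60²/(5.6×0.045) + 60 ≈ 14345.7 mm; DoF = Df − Dn = 1280.38 − 1094.21 ≈ 186.17 mm.
Setup B: H = 12²/(8×0.029) + 12 ≈ 632.7 mm; DoF = Df − Dn = 462.07 − 190.72 ≈ 271.35 mm.
Ratio = 271.35 / 186.17 ≈ 1.46.

1.46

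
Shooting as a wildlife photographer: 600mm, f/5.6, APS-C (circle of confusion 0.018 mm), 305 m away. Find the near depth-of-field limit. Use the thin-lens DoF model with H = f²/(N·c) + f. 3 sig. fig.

281 m

Hyperfocal distance H = f²/(N·c) + f = 600²/(5.6 × 0.018) + 600 = 360000/0.1008 + 600 ≈ 3572028.6 mm ≈ 3572 m.
Near limit Dn = s·(H − f)/(H + s − 2f) = 305000 × (3572028.6 − 600) / (3572028.6 + 305000 − 2 × 600) = 305000 × 3571428.6 / 3875828.6 ≈ 281046 mm ≈ 281 m.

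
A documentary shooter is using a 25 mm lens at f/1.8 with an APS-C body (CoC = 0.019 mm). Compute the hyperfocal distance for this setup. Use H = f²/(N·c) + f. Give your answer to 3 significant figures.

Hyperfocal distance H = f²/(N·c) + f = 25²/(1.8 × 0.019) + 25 = 625/0.0342 + 25 ≈ 18299.9 mm ≈ 18.3 m.

18.3 m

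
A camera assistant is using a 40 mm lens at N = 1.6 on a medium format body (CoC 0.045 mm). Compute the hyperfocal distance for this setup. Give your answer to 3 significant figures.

22.3 m

Hyperfocal distance H = f²/(N·c) + f = 40²/(1.6 × 0.045) + 40 = 1600/0.072 + 40 ≈ 22262.2 mm ≈ 22.3 m.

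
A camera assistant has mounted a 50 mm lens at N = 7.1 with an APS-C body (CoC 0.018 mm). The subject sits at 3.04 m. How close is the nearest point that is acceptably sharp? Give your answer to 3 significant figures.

2.64 m

Hyperfocal distance H = f²/(N·c) + f = 50²/(7.1 × 0.018) + 50 = 2500/0.1278 + 50 ≈ 19611.8 mm ≈ 19.61 m.
Near limit Dn = s·(H − f)/(H + s − 2f) = 3040 × (19611.8 − 50) / (19611.8 + 3040 − 2 × 50) = 3040 × 19561.8 / 22551.8 ≈ 2636.9 mm ≈ 2.64 m.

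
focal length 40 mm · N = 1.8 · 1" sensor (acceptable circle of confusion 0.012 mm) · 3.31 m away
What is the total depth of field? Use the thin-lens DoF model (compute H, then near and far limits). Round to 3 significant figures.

Hyperfocal distance H = f²/(N·c) + f = 40²/(1.8 × 0.012) + 40 = 1600/0.0216 + 40 ≈ 74114.1 mm ≈ 74.11 m.
Near limit Dn = s·(H − f)/(H + s − 2f) = 3310 × (74114.1 − 40) / (74114.1 + 3310 − 2 × 40) = 3310 × 74074.1 / 77344.1 ≈ 3170.06 mm.
Far limit Df = s·(H − f)/(H − s) = 3310 × (74114.1 − 40) / (74114.1 − 3310) = 3310 × 74074.1 / 70804.1 ≈ 3462.87 mm.
Depth of field = Df − Dn = 3462.87 − 3170.06 ≈ 292.81 mm.

293 mm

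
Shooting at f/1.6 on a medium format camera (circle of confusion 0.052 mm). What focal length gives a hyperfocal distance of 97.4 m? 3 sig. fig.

From H = f²/(N·c) + f, with f ≪ H: f ≈ √(H·N·c) = √(97400 × 1.6 × 0.052) = √8103.7 ≈ 90.02 mm.
The +f correction barely moves this — solving exactly, f² + N·c·f − N·c·H = 0 ⇒ f = (−N·c + √((N·c)² + 4·N·c·H))/2 = (−0.0832 + √32415)/2 ≈ 89.979 mm, so f ≈ 90.0 mm.

90.0 mm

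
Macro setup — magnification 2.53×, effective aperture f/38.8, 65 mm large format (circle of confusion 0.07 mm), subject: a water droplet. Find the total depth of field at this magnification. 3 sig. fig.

0.849 mm

At magnification m, DoF ≈ 2·N_eff·c/m² = 2 × 38.8 × 0.07 / 2.53² = 5.432 / 6.401 ≈ 0.849 mm.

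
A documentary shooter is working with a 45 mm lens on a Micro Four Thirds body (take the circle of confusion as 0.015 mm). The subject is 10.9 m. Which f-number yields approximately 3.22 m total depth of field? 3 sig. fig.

Write h = H − f = f²/(N·c). The thin-lens limits are Dn = s·h/(h + (s−f)) and Df = s·h/(h − (s−f)), so DoF = Df − Dn = 2·s·(s−f)·h / (h² − (s−f)²).
That is a quadratic in h: DoF·h² − 2·s·(s−f)·h − DoF·(s−f)² = 0 ⇒ h = (s−f)·(s + √(s² + DoF²)) / DoF = 10855 × (10900 + √(10900² + 3220²)) / 3220 = 10855 × (10900 + 11365.7) / 3220 ≈ 75060 mm.
Then N = f²/(c·h) = 45² / (0.015 × 75060) = 2025 / 1125.9 ≈ 1.80.

f/1.80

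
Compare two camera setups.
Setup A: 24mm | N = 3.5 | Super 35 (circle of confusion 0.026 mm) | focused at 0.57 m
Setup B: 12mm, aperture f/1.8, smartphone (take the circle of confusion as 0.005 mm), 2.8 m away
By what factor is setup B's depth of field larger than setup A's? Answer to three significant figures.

10.2

Setup A: H = 24²/(3.5×0.026) + 24 ≈ 6353.7 mm; DoF = Df − Dn = 623.810 − 524.736 ≈ 99.074 mm.
Setup B: H = 12²/(1.8×0.005) + 12 ≈ 16012.0 mm; DoF = Df − Dn = 3390.9 − 2384.5 ≈ 1006.4 mm.
Ratio = 1006.4 / 99.074 ≈ 10.2.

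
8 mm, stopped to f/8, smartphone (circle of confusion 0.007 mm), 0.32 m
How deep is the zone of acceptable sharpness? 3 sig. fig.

Hyperfocal distance H = f²/(N·c) + f = 8²/(8 × 0.007) + 8 = 64/0.056 + 8 ≈ 1150.9 mm ≈ 1.151 m.
Near limit Dn = s·(H − f)/(H + s − 2f) = 320 × (1150.9 − 8) / (1150.9 + 320 − 2 × 8) = 320 × 1142.9 / 1454.9 ≈ 251.37 mm.
Far limit Df = s·(H − f)/(H − s) = 320 × (1150.9 − 8) / (1150.9 − 320) = 320 × 1142.9 / 830.9 ≈ 440.17 mm.
Depth of field = Df − Dn = 440.17 − 251.37 ≈ 188.80 mm.

189 mm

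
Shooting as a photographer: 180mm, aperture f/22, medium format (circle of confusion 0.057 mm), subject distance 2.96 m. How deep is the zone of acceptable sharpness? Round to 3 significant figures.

Hyperfocal distance H = f²/(N·c) + f = 180²/(22 × 0.057) + 180 = 32400/1.254 + 180 ≈ 26017.3 mm ≈ 26.02 m.
Near limit Dn = s·(H − f)/(H + s − 2f) = 2960 × (26017.3 − 180) / (26017.3 + 2960 − 2 × 180) = 2960 × 25837.3 / 28617.3 ≈ 2672.45 mm.
Far limit Df = s·(H − f)/(H − s) = 2960 × (26017.3 − 180) / (26017.3 − 2960) = 2960 × 25837.3 / 23057.3 ≈ 3316.88 mm.
Depth of field = Df − Dn = 3316.88 − 2672.45 ≈ 644.43 mm ≈ 0.644 m.

0.644 m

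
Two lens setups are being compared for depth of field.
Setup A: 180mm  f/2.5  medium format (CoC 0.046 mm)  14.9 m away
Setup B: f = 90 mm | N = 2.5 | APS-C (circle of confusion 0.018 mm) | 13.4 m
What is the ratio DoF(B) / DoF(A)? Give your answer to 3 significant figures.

1.28

Setup A: H = 180²/(2.5×0.046) + 180 ≈ 281919.1 mm; DoF = Df − Dn = 15721.4 − 14160.2 ≈ 1561.2 mm.
Setup B: H = 90²/(2.5×0.018) + 90 ≈ 180090.0 mm; DoF = Df − Dn = 14470.0 − 12477.4 ≈ 1992.6 mm.
Ratio = 1992.6 / 1561.2 ≈ 1.28.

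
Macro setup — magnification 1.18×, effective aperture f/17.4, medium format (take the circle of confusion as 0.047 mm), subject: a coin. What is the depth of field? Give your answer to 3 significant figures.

1.17 mm

At magnification m, DoF ≈ 2·N_eff·c/m² = 2 × 17.4 × 0.047 / 1.18² = 1.636 / 1.392 ≈ 1.17 mm.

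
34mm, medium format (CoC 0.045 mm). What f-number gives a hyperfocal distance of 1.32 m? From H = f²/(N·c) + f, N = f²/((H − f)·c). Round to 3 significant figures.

Rearrange H = f²/(N·c) + f for N: N = f² / ((H − f)·c).
N = 34² / ((1320 − 34) × 0.045) = 1156 / 57.87 ≈ 20.

f/20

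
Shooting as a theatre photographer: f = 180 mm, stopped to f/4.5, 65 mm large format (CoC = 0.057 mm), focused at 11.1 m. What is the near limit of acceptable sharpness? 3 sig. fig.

10.2 m

Hyperfocal distance H = f²/(N·c) + f = 180²/(4.5 × 0.057) + 180 = 32400/0.2565 + 180 ≈ 126495.8 mm ≈ 126.5 m.
Near limit Dn = s·(H − f)/(H + s − 2f) = 11100 × (126495.8 − 180) / (126495.8 + 11100 − 2 × 180) = 11100 × 126315.8 / 137235.8 ≈ 10217 mm ≈ 10.2 m.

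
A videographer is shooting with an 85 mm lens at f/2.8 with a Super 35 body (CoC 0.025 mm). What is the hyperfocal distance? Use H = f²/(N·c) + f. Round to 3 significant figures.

Hyperfocal distance H = f²/(N·c) + f = 85²/(2.8 × 0.025) + 85 = 7225/0.07 + 85 ≈ 103299.3 mm ≈ 103 m.

103 m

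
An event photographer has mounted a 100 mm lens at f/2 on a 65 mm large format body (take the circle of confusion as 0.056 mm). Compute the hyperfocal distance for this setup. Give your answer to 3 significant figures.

Hyperfocal distance H = f²/(N·c) + f = 100²/(2 × 0.056) + 100 = 10000/0.112 + 100 ≈ 89385.7 mm ≈ 89.4 m.

89.4 m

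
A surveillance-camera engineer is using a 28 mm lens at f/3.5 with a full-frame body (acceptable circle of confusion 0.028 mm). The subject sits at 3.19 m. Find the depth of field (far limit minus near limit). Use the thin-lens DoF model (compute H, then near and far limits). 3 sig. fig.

2.99 m

Hyperfocal distance H = f²/(N·c) + f = 28²/(3.5 × 0.028) + 28 = 784/0.098 + 28 ≈ 8028.0 mm ≈ 8.028 m.
Near limit Dn = s·(H − f)/(H + s − 2f) = 3190 × (8028.0 − 28) / (8028.0 + 3190 − 2 × 28) = 3190 × 8000.0 / 11162.0 ≈ 2286.3 mm.
Far limit Df = s·(H − f)/(H − s) = 3190 × (8028.0 − 28) / (8028.0 − 3190) = 3190 × 8000.0 / 4838.0 ≈ 5274.9 mm.
Depth of field = Df − Dn = 5274.9 − 2286.3 ≈ 2988.6 mm ≈ 2.99 m.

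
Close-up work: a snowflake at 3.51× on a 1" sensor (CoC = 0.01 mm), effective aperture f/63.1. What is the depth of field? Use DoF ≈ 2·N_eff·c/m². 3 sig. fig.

0.102 mm

At magnification m, DoF ≈ 2·N_eff·c/m² = 2 × 63.1 × 0.01 / 3.51² = 1.262 / 12.32 ≈ 0.102 mm.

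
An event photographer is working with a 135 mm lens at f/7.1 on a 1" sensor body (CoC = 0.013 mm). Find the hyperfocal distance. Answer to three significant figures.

Hyperfocal distance H = f²/(N·c) + f = 135²/(7.1 × 0.013) + 135 = 18225/0.0923 + 135 ≈ 197589.0 mm ≈ 198 m.

198 m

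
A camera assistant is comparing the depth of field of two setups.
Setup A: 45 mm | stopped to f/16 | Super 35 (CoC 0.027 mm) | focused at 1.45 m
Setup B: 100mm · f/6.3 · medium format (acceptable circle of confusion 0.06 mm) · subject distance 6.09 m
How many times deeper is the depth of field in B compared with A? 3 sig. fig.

Setup A: H = 45²/(16×0.027) + 45 ≈ 4732.5 mm; DoF = Df − Dn = 2070.64 − 1115.61 ≈ 955.03 mm.
Setup B: H = 100²/(6.3×0.06) + 100 ≈ 26555.0 mm; DoF = Df − Dn = 7872.5 − 4965.7 ≈ 2906.8 mm.
Ratio = 2906.8 / 955.03 ≈ 3.04.

3.04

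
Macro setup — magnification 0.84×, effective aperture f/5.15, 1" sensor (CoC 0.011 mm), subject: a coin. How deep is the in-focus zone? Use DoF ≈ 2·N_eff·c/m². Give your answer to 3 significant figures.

0.161 mm

At magnification m, DoF ≈ 2·N_eff·c/m² = 2 × 5.15 × 0.011 / 0.84² = 0.1133 / 0.7056 ≈ 0.161 mm.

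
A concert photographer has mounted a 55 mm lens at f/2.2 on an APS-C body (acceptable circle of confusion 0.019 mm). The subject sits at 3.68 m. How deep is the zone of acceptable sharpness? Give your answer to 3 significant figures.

370 mm

Hyperfocal distance H = f²/(N·c) + f = 55²/(2.2 × 0.019) + 55 = 3025/0.0418 + 55 ≈ 72423.4 mm ≈ 72.42 m.
Near limit Dn = s·(H − f)/(H + s − 2f) = 3680 × (72423.4 − 55) / (72423.4 + 3680 − 2 × 55) = 3680 × 72368.4 / 75993.4 ≈ 3504.46 mm.
Far limit Df = s·(H − f)/(H − s) = 3680 × (72423.4 − 55) / (72423.4 − 3680) = 3680 × 72368.4 / 68743.4 ≈ 3874.05 mm.
Depth of field = Df − Dn = 3874.05 − 3504.46 ≈ 369.59 mm.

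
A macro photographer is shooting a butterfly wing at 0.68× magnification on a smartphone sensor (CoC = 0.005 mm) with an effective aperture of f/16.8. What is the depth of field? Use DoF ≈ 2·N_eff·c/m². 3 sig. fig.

0.363 mm

At magnification m, DoF ≈ 2·N_eff·c/m² = 2 × 16.8 × 0.005 / 0.68² = 0.168 / 0.4624 ≈ 0.363 mm.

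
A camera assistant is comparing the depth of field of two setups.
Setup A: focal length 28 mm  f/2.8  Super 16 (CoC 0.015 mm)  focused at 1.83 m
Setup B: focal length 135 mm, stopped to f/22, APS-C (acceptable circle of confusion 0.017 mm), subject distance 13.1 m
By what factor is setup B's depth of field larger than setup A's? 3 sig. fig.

21.0

Setup A: H = 28²/(2.8×0.015) + 28 ≈ 18694.7 mm; DoF = Df − Dn = 2025.54 − 1668.89 ≈ 356.65 mm.
Setup B: H = 135²/(22×0.017) + 135 ≈ 48864.9 mm; DoF = Df − Dn = 17848.8 − 10347.1 ≈ 7501.7 mm.
Ratio = 7501.7 / 356.65 ≈ 21.0.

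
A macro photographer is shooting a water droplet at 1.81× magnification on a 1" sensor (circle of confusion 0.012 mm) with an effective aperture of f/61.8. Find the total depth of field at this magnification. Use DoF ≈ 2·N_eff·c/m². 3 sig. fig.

0.453 mm

At magnification m, DoF ≈ 2·N_eff·c/m² = 2 × 61.8 × 0.012 / 1.81² = 1.483 / 3.276 ≈ 0.453 mm.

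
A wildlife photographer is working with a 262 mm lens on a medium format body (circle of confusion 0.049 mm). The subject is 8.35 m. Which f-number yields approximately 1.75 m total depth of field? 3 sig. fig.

Write h = H − f = f²/(N·c). The thin-lens limits are Dn = s·h/(h + (s−f)) and Df = s·h/(h − (s−f)), so DoF = Df − Dn = 2·s·(s−f)·h / (h² − (s−f)²).
That is a quadratic in h: DoF·h² − 2·s·(s−f)·h − DoF·(s−f)² = 0 ⇒ h = (s−f)·(s + √(s² + DoF²)) / DoF = 8088 × (8350 + √(8350² + 1750²)) / 1750 = 8088 × (8350 + 8531.41) / 1750 ≈ 78021 mm.
Then N = f²/(c·h) = 262² / (0.049 × 78021) = 68644 / 3823.0 ≈ 18.

f/18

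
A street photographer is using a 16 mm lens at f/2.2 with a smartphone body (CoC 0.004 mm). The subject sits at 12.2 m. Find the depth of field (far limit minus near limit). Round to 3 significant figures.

Hyperfocal distance H = f²/(N·c) + f = 16²/(2.2 × 0.004) + 16 = 256/0.0088 + 16 ≈ 29106.9 mm ≈ 29.11 m.
Near limit Dn = s·(H − f)/(H + s − 2f) = 12200 × (29106.9 − 16) / (29106.9 + 12200 − 2 × 16) = 12200 × 29090.9 / 41274.9 ≈ 8599 mm.
Far limit Df = s·(H − f)/(H − s) = 12200 × (29106.9 − 16) / (29106.9 − 12200) = 12200 × 29090.9 / 16906.9 ≈ 20992 mm.
Depth of field = Df − Dn = 20992 − 8599 ≈ 12393 mm ≈ 12.4 m.

12.4 m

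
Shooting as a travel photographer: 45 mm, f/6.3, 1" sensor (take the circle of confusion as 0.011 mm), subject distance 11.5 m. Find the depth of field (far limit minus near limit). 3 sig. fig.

Hyperfocal distance H = f²/(N·c) + f = 45²/(6.3 × 0.011) + 45 = 2025/0.0693 + 45 ≈ 29265.8 mm ≈ 29.27 m.
Near limit Dn = s·(H − f)/(H + s − 2f) = 11500 × (29265.8 − 45) / (29265.8 + 11500 − 2 × 45) = 11500 × 29220.8 / 40675.8 ≈ 8261 mm.
Far limit Df = s·(H − f)/(H − s) = 11500 × (29265.8 − 45) / (29265.8 − 11500) = 11500 × 29220.8 / 17765.8 ≈ 18915 mm.
Depth of field = Df − Dn = 18915 − 8261 ≈ 10654 mm ≈ 10.7 m.

10.7 m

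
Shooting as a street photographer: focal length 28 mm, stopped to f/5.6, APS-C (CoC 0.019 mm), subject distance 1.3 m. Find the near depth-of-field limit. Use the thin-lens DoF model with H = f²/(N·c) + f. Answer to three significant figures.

Hyperfocal distance H = f²/(N·c) + f = 28²/(5.6 × 0.019) + 28 = 784/0.1064 + 28 ≈ 7396.4 mm ≈ 7.396 m.
Near limit Dn = s·(H − f)/(H + s − 2f) = 1300 × (7396.4 − 28) / (7396.4 + 1300 − 2 × 28) = 1300 × 7368.4 / 8640.4 ≈ 1108.6 mm ≈ 1.11 m.

1.11 m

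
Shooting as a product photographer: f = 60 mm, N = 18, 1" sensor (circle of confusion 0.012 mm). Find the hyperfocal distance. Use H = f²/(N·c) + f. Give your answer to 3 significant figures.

Hyperfocal distance H = f²/(N·c) + f = 60²/(18 × 0.012) + 60 = 3600/0.216 + 60 ≈ 16726.7 mm ≈ 16.7 m.

16.7 m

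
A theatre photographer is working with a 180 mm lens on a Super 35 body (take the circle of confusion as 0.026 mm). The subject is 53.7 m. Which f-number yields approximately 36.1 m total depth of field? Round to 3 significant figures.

f/7.10

Write h = H − f = f²/(N·c). The thin-lens limits are Dn = s·h/(h + (s−f)) and Df = s·h/(h − (s−f)), so DoF = Df − Dn = 2·s·(s−f)·h / (h² − (s−f)²).
That is a quadratic in h: DoF·h² − 2·s·(s−f)·h − DoF·(s−f)² = 0 ⇒ h = (s−f)·(s + √(s² + DoF²)) / DoF = 53520 × (53700 + √(53700² + 36100²)) / 36100 = 53520 × (53700 + 64706.3) / 36100 ≈ 175543 mm.
Then N = f²/(c·h) = 180² / (0.026 × 175543) = 32400 / 4564.1 ≈ 7.10.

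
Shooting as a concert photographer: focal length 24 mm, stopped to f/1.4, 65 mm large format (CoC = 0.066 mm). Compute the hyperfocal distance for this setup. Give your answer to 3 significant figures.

Hyperfocal distance H = f²/(N·c) + f = 24²/(1.4 × 0.066) + 24 = 576/0.0924 + 24 ≈ 6257.8 mm ≈ 6.26 m.

6.26 m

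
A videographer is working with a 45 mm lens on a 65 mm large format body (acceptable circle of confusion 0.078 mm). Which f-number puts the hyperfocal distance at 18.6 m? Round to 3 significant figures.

Rearrange H = f²/(N·c) + f for N: N = f² / ((H − f)·c).
N = 45² / ((18600 − 45) × 0.078) = 2025 / 1447 ≈ 1.40.

f/1.40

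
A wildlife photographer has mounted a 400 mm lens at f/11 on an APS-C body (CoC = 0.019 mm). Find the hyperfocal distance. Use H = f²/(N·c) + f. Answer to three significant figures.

Hyperfocal distance H = f²/(N·c) + f = 400²/(11 × 0.019) + 400 = 160000/0.209 + 400 ≈ 765950.2 mm ≈ 766 m.

766 m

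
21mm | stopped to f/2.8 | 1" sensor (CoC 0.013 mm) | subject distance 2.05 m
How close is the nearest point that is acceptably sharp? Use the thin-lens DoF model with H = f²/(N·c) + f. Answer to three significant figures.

Hyperfocal distance H = f²/(N·c) + f = 21²/(2.8 × 0.013) + 21 = 441/0.0364 + 21 ≈ 12136.4 mm ≈ 12.14 m.
Near limit Dn = s·(H − f)/(H + s − 2f) = 2050 × (12136.4 − 21) / (12136.4 + 2050 − 2 × 21) = 2050 × 12115.4 / 14144.4 ≈ 1755.9 mm ≈ 1.76 m.

1.76 m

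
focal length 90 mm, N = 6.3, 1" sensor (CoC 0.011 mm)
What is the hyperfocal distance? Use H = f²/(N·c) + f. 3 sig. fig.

Hyperfocal distance H = f²/(N·c) + f = 90²/(6.3 × 0.011) + 90 = 8100/0.0693 + 90 ≈ 116973.1 mm ≈ 117 m.

117 m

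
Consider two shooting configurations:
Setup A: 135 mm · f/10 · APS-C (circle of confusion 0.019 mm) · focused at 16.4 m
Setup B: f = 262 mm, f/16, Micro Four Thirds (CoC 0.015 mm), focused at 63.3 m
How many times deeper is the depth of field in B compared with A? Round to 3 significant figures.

Setup A: H = 135²/(10×0.019) + 135 ≈ 96056.1 mm; DoF = Df − Dn = 19748.7 − 14022.3 ≈ 5726.4 mm.
Setup B: H = 262²/(16×0.015) + 262 ≈ 286278.7 mm; DoF = Df − Dn = 81195 − 51868 ≈ 29327 mm.
Ratio = 29327 / 5726.4 ≈ 5.12.

5.12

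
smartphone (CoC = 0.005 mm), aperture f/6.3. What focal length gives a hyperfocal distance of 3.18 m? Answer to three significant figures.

From H = f²/(N·c) + f, with f ≪ H: f ≈ √(H·N·c) = √(3180 × 6.3 × 0.005) = √100.17 ≈ 10.01 mm.
Exact: f² + N·c·f − N·c·H = 0 ⇒ f = (−N·c + √((N·c)² + 4·N·c·H))/2 = (−0.0315 + √400.68)/2 ≈ 9.9928 mm ≈ 9.99 mm.

9.99 mm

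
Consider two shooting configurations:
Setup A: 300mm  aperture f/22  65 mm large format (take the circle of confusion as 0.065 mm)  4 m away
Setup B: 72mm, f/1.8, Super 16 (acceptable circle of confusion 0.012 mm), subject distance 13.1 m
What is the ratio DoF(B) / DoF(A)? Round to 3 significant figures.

3.02

Setup A: H = 300²/(22×0.065) + 300 ≈ 63237.1 mm; DoF = Df − Dn = 4249.84 − 3777.90 ≈ 471.94 mm.
Setup B: H = 72²/(1.8×0.012) + 72 ≈ 240072.0 mm; DoF = Df − Dn = 13851.9 − 12425.5 ≈ 1426.4 mm.
Ratio = 1426.4 / 471.94 ≈ 3.02.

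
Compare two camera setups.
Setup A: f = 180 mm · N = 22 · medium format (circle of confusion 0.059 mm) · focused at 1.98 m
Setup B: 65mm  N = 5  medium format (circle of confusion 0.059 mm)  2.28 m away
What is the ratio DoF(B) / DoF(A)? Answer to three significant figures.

2.52

Setup A: H = 180²/(22×0.059) + 180 ≈ 25141.5 mm; DoF = Df − Dn = 2133.88 − 1846.82 ≈ 287.06 mm.
Setup B: H = 65²/(5×0.059) + 65 ≈ 14387.0 mm; DoF = Df − Dn = 2697.13 − 1974.61 ≈ 722.52 mm.
Ratio = 722.52 / 287.06 ≈ 2.52.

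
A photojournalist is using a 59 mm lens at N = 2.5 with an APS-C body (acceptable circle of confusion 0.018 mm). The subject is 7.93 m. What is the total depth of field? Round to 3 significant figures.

Hyperfocal distance H = f²/(N·c) + f = 59²/(2.5 × 0.018) + 59 = 3481/0.045 + 59 ≈ 77414.6 mm ≈ 77.41 m.
Near limit Dn = s·(H − f)/(H + s − 2f) = 7930 × (77414.6 − 59) / (77414.6 + 7930 − 2 × 59) = 7930 × 77355.6 / 85226.6 ≈ 7197.6 mm.
Far limit Df = s·(H − f)/(H − s) = 7930 × (77414.6 − 59) / (77414.6 − 7930) = 7930 × 77355.6 / 69484.6 ≈ 8828.3 mm.
Depth of field = Df − Dn = 8828.3 − 7197.6 ≈ 1630.7 mm ≈ 1.63 m.

1.63 m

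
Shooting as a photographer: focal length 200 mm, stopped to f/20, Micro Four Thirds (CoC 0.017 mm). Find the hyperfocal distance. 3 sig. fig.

Hyperfocal distance H = f²/(N·c) + f = 200²/(20 × 0.017) + 200 = 40000/0.34 + 200 ≈ 117847.1 mm ≈ 118 m.

118 m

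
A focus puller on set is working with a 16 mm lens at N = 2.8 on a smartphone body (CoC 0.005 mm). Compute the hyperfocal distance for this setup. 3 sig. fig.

18.3 m

Hyperfocal distance H = f²/(N·c) + f = 16²/(2.8 × 0.005) + 16 = 256/0.014 + 16 ≈ 18301.7 mm ≈ 18.3 m.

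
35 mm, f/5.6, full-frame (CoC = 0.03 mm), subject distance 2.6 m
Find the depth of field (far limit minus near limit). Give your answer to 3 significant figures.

Hyperfocal distance H = f²/(N·c) + f = 35²/(5.6 × 0.03) + 35 = 1225/0.168 + 35 ≈ 7326.7 mm ≈ 7.327 m.
Near limit Dn = s·(H − f)/(H + s − 2f) = 2600 × (7326.7 − 35) / (7326.7 + 2600 − 2 × 35) = 2600 × 7291.7 / 9856.7 ≈ 1923.4 mm.
Far limit Df = s·(H − f)/(H − s) = 2600 × (7326.7 − 35) / (7326.7 − 2600) = 2600 × 7291.7 / 4726.7 ≈ 4010.9 mm.
Depth of field = Df − Dn = 4010.9 − 1923.4 ≈ 2087.5 mm ≈ 2.09 m.

2.09 m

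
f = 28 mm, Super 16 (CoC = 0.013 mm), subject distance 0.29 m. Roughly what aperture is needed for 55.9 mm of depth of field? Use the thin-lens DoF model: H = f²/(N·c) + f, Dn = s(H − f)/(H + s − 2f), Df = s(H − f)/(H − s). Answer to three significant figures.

f/22

Write h = H − f = f²/(N·c). The thin-lens limits are Dn = s·h/(h + (s−f)) and Df = s·h/(h − (s−f)), so DoF = Df − Dn = 2·s·(s−f)·h / (h² − (s−f)²).
That is a quadratic in h: DoF·h² − 2·s·(s−f)·h − DoF·(s−f)² = 0 ⇒ h = (s−f)·(s + √(s² + DoF²)) / DoF = 262 × (290 + √(290² + 55.9²)) / 55.9 = 262 × (290 + 295.338) / 55.9 ≈ 2743.4 mm.
Then N = f²/(c·h) = 28² / (0.013 × 2743.4) = 784 / 35.665 ≈ 22.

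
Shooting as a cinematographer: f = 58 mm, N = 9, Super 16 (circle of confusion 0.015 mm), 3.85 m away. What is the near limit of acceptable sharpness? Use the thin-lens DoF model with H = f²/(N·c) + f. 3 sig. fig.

3.34 m

Hyperfocal distance H = f²/(N·c) + f = 58²/(9 × 0.015) + 58 = 3364/0.135 + 58 ≈ 24976.5 mm ≈ 24.98 m.
Near limit Dn = s·(H − f)/(H + s − 2f) = 3850 × (24976.5 − 58) / (24976.5 + 3850 − 2 × 58) = 3850 × 24918.5 / 28710.5 ≈ 3341.5 mm ≈ 3.34 m.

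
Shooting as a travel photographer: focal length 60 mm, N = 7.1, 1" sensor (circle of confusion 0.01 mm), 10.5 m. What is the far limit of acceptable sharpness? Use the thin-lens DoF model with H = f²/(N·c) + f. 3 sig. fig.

13.2 m

Hyperfocal distance H = f²/(N·c) + f = 60²/(7.1 × 0.01) + 60 = 3600/0.071 + 60 ≈ 50764.2 mm ≈ 50.76 m.
Far limit Df = s·(H − f)/(H − s) = 10500 × (50764.2 − 60) / (50764.2 − 10500) = 10500 × 50704.2 / 40264.2 ≈ 13223 mm ≈ 13.2 m.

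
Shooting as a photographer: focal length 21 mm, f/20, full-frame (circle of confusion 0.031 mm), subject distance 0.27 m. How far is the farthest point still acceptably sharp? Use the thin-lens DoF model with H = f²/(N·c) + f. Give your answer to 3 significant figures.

Hyperfocal distance H = f²/(N·c) + f = 21²/(20 × 0.031) + 21 = 441/0.62 + 21 ≈ 732.3 mm ≈ 0.732 m.
Far limit Df = s·(H − f)/(H − s) = 270 × (732.3 − 21) / (732.3 − 270) = 270 × 711.3 / 462.3 ≈ 415.43 mm.

415 mm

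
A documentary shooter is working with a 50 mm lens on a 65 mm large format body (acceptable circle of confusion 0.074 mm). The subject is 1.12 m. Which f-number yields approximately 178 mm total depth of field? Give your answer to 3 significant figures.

f/2.49

Write h = H − f = f²/(N·c). The thin-lens limits are Dn = s·h/(h + (s−f)) and Df = s·h/(h − (s−f)), so DoF = Df − Dn = 2·s·(s−f)·h / (h² − (s−f)²).
That is a quadratic in h: DoF·h² − 2·s·(s−f)·h − DoF·(s−f)² = 0 ⇒ h = (s−f)·(s + √(s² + DoF²)) / DoF = 1070 × (1120 + √(1120² + 178²)) / 178 = 1070 × (1120 + 1134.06) / 178 ≈ 13550 mm.
Then N = f²/(c·h) = 50² / (0.074 × 13550) = 2500 / 1002.7 ≈ 2.49.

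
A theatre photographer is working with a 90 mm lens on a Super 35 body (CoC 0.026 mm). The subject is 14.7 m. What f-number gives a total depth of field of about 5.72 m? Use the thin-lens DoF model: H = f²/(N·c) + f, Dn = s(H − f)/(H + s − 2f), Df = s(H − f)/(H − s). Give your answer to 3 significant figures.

f/4

Write h = H − f = f²/(N·c). The thin-lens limits are Dn = s·h/(h + (s−f)) and Df = s·h/(h − (s−f)), so DoF = Df − Dn = 2·s·(s−f)·h / (h² − (s−f)²).
That is a quadratic in h: DoF·h² − 2·s·(s−f)·h − DoF·(s−f)² = 0 ⇒ h = (s−f)·(s + √(s² + DoF²)) / DoF = 14610 × (14700 + √(14700² + 5720²)) / 5720 = 14610 × (14700 + 15773.7) / 5720 ≈ 77836 mm.
Then N = f²/(c·h) = 90² / (0.026 × 77836) = 8100 / 2023.7 ≈ 4.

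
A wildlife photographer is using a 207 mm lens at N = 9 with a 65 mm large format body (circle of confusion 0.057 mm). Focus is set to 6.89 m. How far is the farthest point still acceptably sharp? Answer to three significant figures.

7.49 m

Hyperfocal distance H = f²/(N·c) + f = 207²/(9 × 0.057) + 207 = 42849/0.513 + 207 ≈ 83733.3 mm ≈ 83.73 m.
Far limit Df = s·(H − f)/(H − s) = 6890 × (83733.3 − 207) / (83733.3 − 6890) = 6890 × 83526.3 / 76843.3 ≈ 7489.2 mm ≈ 7.49 m.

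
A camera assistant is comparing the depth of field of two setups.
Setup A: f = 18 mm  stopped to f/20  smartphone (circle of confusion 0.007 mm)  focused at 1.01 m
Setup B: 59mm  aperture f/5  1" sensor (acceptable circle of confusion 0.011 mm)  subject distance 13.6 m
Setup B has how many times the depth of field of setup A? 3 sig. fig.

5.75

Setup A: H = 18²/(20×0.007) + 18 ≈ 2332.3 mm; DoF = Df − Dn = 1767.7 − 707.0 ≈ 1060.7 mm.
Setup B: H = 59²/(5×0.011) + 59 ≈ 63349.9 mm; DoF = Df − Dn = 17301.7 − 11203.1 ≈ 6098.6 mm.
Ratio = 6098.6 / 1060.7 ≈ 5.75.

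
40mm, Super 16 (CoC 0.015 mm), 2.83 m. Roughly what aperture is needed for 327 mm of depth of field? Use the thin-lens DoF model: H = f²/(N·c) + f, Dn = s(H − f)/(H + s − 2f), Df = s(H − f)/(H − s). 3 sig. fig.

Write h = H − f = f²/(N·c). The thin-lens limits are Dn = s·h/(h + (s−f)) and Df = s·h/(h − (s−f)), so DoF = Df − Dn = 2·s·(s−f)·h / (h² − (s−f)²).
That is a quadratic in h: DoF·h² − 2·s·(s−f)·h − DoF·(s−f)² = 0 ⇒ h = (s−f)·(s + √(s² + DoF²)) / DoF = 2790 × (2830 + √(2830² + 327²)) / 327 = 2790 × (2830 + 2848.83) / 327 ≈ 48452 mm.
Then N = f²/(c·h) = 40² / (0.015 × 48452) = 1600 / 726.79 ≈ 2.20.

f/2.20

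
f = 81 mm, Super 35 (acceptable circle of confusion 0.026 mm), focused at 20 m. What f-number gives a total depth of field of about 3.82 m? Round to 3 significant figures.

Write h = H − f = f²/(N·c). The thin-lens limits are Dn = s·h/(h + (s−f)) and Df = s·h/(h − (s−f)), so DoF = Df − Dn = 2·s·(s−f)·h / (h² − (s−f)²).
That is a quadratic in h: DoF·h² − 2·s·(s−f)·h − DoF·(s−f)² = 0 ⇒ h = (s−f)·(s + √(s² + DoF²)) / DoF = 19919 × (20000 + √(20000² + 3820²)) / 3820 = 19919 × (20000 + 20361.5) / 3820 ≈ 210461 mm.
Then N = f²/(c·h) = 81² / (0.026 × 210461) = 6561 / 5472.0 ≈ 1.20.

f/1.20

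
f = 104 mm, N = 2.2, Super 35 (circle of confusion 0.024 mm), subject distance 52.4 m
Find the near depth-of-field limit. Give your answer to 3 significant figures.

41.7 m

Hyperfocal distance H = f²/(N·c) + f = 104²/(2.2 × 0.024) + 104 = 10816/0.0528 + 104 ≈ 204952.5 mm ≈ 205.0 m.
Near limit Dn = s·(H − f)/(H + s − 2f) = 52400 × (204952.5 − 104) / (204952.5 + 52400 − 2 × 104) = 52400 × 204848.5 / 257144.5 ≈ 41743 mm ≈ 41.7 m.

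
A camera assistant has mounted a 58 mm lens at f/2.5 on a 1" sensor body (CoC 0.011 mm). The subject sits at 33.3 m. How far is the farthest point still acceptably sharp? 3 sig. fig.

45.7 m

Hyperfocal distance H = f²/(N·c) + f = 58²/(2.5 × 0.011) + 58 = 3364/0.0275 + 58 ≈ 122385.3 mm ≈ 122.4 m.
Far limit Df = s·(H − f)/(H − s) = 33300 × (122385.3 − 58) / (122385.3 − 33300) = 33300 × 122327.3 / 89085.3 ≈ 45726 mm ≈ 45.7 m.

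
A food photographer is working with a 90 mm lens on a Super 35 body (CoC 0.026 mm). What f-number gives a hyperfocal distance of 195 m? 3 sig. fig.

f/1.60

Rearrange H = f²/(N·c) + f for N: N = f² / ((H − f)·c).
N = 90² / ((195000 − 90) × 0.026) = 8100 / 5068 ≈ 1.60.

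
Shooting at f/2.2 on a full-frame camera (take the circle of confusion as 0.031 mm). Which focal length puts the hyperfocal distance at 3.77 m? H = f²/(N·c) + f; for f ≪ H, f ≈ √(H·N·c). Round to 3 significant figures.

16.0 mm

From H = f²/(N·c) + f, with f ≪ H: f ≈ √(H·N·c) = √(3770 × 2.2 × 0.031) = √257.11 ≈ 16.03 mm.
The +f correction barely moves this — solving exactly, f² + N·c·f − N·c·H = 0 ⇒ f = (−N·c + √((N·c)² + 4·N·c·H))/2 = (−0.0682 + √1028.5)/2 ≈ 16.001 mm, so f ≈ 16.0 mm.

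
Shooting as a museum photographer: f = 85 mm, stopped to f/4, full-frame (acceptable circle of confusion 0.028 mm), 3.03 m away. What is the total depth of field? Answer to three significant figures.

Hyperfocal distance H = f²/(N·c) + f = 85²/(4 × 0.028) + 85 = 7225/0.112 + 85 ≈ 64593.9 mm ≈ 64.59 m.
Near limit Dn = s·(H − f)/(H + s − 2f) = 3030 × (64593.9 − 85) / (64593.9 + 3030 − 2 × 85) = 3030 × 64508.9 / 67453.9 ≈ 2897.71 mm.
Far limit Df = s·(H − f)/(H − s) = 3030 × (64593.9 − 85) / (64593.9 − 3030) = 3030 × 64508.9 / 61563.9 ≈ 3174.94 mm.
Depth of field = Df − Dn = 3174.94 − 2897.71 ≈ 277.23 mm.

277 mm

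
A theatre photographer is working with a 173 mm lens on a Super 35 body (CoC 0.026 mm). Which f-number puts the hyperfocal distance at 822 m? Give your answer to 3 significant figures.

f/1.40

Rearrange H = f²/(N·c) + f for N: N = f² / ((H − f)·c).
N = 173² / ((822000 − 173) × 0.026) = 29929 / 21368 ≈ 1.40.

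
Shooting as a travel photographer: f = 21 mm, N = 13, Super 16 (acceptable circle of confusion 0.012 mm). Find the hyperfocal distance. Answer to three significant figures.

Hyperfocal distance H = f²/(N·c) + f = 21²/(13 × 0.012) + 21 = 441/0.156 + 21 ≈ 2847.9 mm ≈ 2.85 m.

2.85 m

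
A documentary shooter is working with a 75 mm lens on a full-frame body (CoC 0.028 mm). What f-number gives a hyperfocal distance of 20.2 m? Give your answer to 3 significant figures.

Rearrange H = f²/(N·c) + f for N: N = f² / ((H − f)·c).
N = 75² / ((20200 − 75) × 0.028) = 5625 / 563.5 ≈ 9.98.

f/9.98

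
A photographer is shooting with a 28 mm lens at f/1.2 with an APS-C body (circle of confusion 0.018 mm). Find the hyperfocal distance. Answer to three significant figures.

36.3 m

Hyperfocal distance H = f²/(N·c) + f = 28²/(1.2 × 0.018) + 28 = 784/0.0216 + 28 ≈ 36324.3 mm ≈ 36.3 m.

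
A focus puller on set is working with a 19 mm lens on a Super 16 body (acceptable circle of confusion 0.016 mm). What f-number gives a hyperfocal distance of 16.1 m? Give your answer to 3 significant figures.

f/1.40

Rearrange H = f²/(N·c) + f for N: N = f² / ((H − f)·c).
N = 19² / ((16100 − 19) × 0.016) = 361 / 257.3 ≈ 1.40.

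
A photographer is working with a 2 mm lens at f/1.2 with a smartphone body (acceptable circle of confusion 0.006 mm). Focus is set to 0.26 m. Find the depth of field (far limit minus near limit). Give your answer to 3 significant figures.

Hyperfocal distance H = f²/(N·c) + f = 2²/(1.2 × 0.006) + 2 = 4/0.0072 + 2 ≈ 557.6 mm ≈ 0.558 m.
Near limit Dn = s·(H − f)/(H + s − 2f) = 260 × (557.6 − 2) / (557.6 + 260 − 2 × 2) = 260 × 555.6 / 813.6 ≈ 177.55 mm.
Far limit Df = s·(H − f)/(H − s) = 260 × (557.6 − 2) / (557.6 − 260) = 260 × 555.6 / 297.6 ≈ 485.44 mm.
Depth of field = Df − Dn = 485.44 − 177.55 ≈ 307.89 mm.

308 mm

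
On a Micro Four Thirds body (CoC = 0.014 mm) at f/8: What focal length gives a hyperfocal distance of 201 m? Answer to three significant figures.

From H = f²/(N·c) + f, with f ≪ H: f ≈ √(H·N·c) = √(201000 × 8 × 0.014) = √22512 ≈ 150.0 mm.
The +f correction barely moves this — solving exactly, f² + N·c·f − N·c·H = 0 ⇒ f = (−N·c + √((N·c)² + 4·N·c·H))/2 = (−0.112 + √90048)/2 ≈ 149.98 mm, so f ≈ 150 mm.

150 mm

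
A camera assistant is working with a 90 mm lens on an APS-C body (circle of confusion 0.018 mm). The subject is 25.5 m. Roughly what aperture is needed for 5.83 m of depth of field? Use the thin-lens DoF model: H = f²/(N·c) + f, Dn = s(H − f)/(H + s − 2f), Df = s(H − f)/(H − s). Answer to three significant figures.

f/2.00

Write h = H − f = f²/(N·c). The thin-lens limits are Dn = s·h/(h + (s−f)) and Df = s·h/(h − (s−f)), so DoF = Df − Dn = 2·s·(s−f)·h / (h² − (s−f)²).
That is a quadratic in h: DoF·h² − 2·s·(s−f)·h − DoF·(s−f)² = 0 ⇒ h = (s−f)·(s + √(s² + DoF²)) / DoF = 25410 × (25500 + √(25500² + 5830²)) / 5830 = 25410 × (25500 + 26158.0) / 5830 ≈ 225151 mm.
Then N = f²/(c·h) = 90² / (0.018 × 225151) = 8100 / 4052.7 ≈ 2.00.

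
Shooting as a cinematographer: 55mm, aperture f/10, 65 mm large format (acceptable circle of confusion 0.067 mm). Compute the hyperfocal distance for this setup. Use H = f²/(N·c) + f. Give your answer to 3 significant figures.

Hyperfocal distance H = f²/(N·c) + f = 55²/(10 × 0.067) + 55 = 3025/0.67 + 55 ≈ 4569.9 mm ≈ 4.57 m.

4.57 m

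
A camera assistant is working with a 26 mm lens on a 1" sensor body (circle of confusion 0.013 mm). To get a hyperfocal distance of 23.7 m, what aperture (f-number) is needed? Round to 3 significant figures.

f/2.20

Rearrange H = f²/(N·c) + f for N: N = f² / ((H − f)·c).
N = 26² / ((23700 − 26) × 0.013) = 676 / 307.8 ≈ 2.20.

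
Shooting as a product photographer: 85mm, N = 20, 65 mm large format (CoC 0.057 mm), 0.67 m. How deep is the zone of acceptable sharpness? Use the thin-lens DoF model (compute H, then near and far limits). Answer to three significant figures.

Hyperfocal distance H = f²/(N·c) + f = 85²/(20 × 0.057) + 85 = 7225/1.14 + 85 ≈ 6422.7 mm ≈ 6.423 m.
Near limit Dn = s·(H − f)/(H + s − 2f) = 670 × (6422.7 − 85) / (6422.7 + 670 − 2 × 85) = 670 × 6337.7 / 6922.7 ≈ 613.38 mm.
Far limit Df = s·(H − f)/(H − s) = 670 × (6422.7 − 85) / (6422.7 − 670) = 670 × 6337.7 / 5752.7 ≈ 738.13 mm.
Depth of field = Df − Dn = 738.13 − 613.38 ≈ 124.75 mm.

125 mm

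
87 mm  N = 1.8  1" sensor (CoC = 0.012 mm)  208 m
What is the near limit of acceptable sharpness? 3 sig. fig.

131 m

Hyperfocal distance H = f²/(N·c) + f = 87²/(1.8 × 0.012) + 87 = 7569/0.0216 + 87 ≈ 350503.7 mm ≈ 350.5 m.
Near limit Dn = s·(H − f)/(H + s − 2f) = 208000 × (350503.7 − 87) / (350503.7 + 208000 − 2 × 87) = 208000 × 350416.7 / 558329.7 ≈ 130544 mm ≈ 131 m.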